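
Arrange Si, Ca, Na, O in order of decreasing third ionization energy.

Na > O > Ca > Si

The third ionization energy removes an electron from the +2 ion. For each element: Si²⁺ still has 2 valence electrons; Ca²⁺ is the bare [Ar] core; Na²⁺ is already 1 electron into the core; O²⁺ still has 4 valence electrons.
Usually core removal costs more than valence removal, but here the competition is close: a tightly held n=2 valence electron can cost more to remove than an n=3 core electron, so the actual values have to decide it.
Valence configurations: Si²⁺ [Ne]3s², O²⁺ [He]2s²2p².
The numbers (kJ/mol): Si 3232, Ca 4912, Na 6910, O 5300.
Overall IE_3 order: Si < Ca < O < Na.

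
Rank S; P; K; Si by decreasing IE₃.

Consider each +2 ion: S²⁺ still has 4 valence electrons; P²⁺ still has 3 valence electrons; K²⁺ is already 1 electron into the core; Si²⁺ still has 2 valence electrons.
Core electrons are held far more tightly than valence electrons, so K tops the IE_3 order.
Valence configurations: S²⁺ [Ne]3s²3p², P²⁺ [Ne]3s²3p¹, Si²⁺ [Ne]3s².
P²⁺ loses a lone 3p electron whereas Si²⁺ must break into a filled 3s² pair, so IE_3(Si) > IE_3(P) even though P has the higher nuclear charge.
Approximate IE_3 values (kJ/mol): S 3357, P 2914, K 4420, Si 3232.
Hence IE_3: P < Si < S < K.

K > S > Si > P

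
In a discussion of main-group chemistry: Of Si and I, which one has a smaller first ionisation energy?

Si

Removing the outermost electron gets harder across a period and easier down a group.
Neither a single period nor a single group — weigh both effects.
I > Si: period and group pull opposite ways; the across-period shift dominates (1008 vs 786 kJ/mol).
Tabulated first ionization energy (kJ/mol): Si 786, I 1008.
So Si has the smaller first ionisation energy (Si < I).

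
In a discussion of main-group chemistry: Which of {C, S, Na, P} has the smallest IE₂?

P

After 1 electron has been removed, what remains? C⁺ still has 3 valence electrons; S⁺ still has 5 valence electrons; Na⁺ is the bare [Ne] core; P⁺ still has 4 valence electrons.
Breaking into a closed-shell core is much more expensive than removing a leftover valence electron — Na has the largest IE_2 here.
Valence configurations: C⁺ [He]2s²2p¹, S⁺ [Ne]3s²3p³, P⁺ [Ne]3s²3p².
Approximate IE_2 values (kJ/mol): C 2353, S 2252, Na 4562, P 1907.
Overall IE_2 order: P < S < C < Na.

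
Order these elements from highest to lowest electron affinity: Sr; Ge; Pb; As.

Ge > As > Pb > Sr

Ge is in period 4, group 14; As is in period 4, group 15; Sr is in period 5, group 2; Pb is in period 6, group 14.
EA tends to increase across a period and decrease down a group, though the pattern is less regular than for IE or radius.
These span different periods and groups, so the two trends combine.
Pb > Sr: period and group pull opposite ways; the across-period shift dominates (35 vs 5 kJ/mol).
As > Pb: relative to Pb, both the across-period and down-group shifts push As's electron affinity up.
Ge > As: this pair runs against the simple trend — see the exception note.
Note the exception: Ge has a higher electron affinity than As, contrary to the simple trend — adding an electron to As's half-filled 4p³ is unfavourable, so Ge (4p²) has the more exothermic EA.
Tabulated electron affinity (kJ/mol): Ge 119, As 78, Sr 5, Pb 35.
So from highest to lowest: Ge > As > Pb > Sr.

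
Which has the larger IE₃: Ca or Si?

IE_3 is the cost of taking one more electron from the +2 cation: Ca²⁺ is the bare [Ar] core; Si²⁺ still has 2 valence electrons.
Breaking into a closed-shell core is much more expensive than removing a leftover valence electron — Ca has the largest IE_3 here.
Tabulated IE_3 (kJ/mol): Ca 4912, Si 3232.
Overall IE_3 order: Si < Ca.

Ca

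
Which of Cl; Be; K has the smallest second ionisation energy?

Be

IE_2 is the cost of taking one more electron from the +1 cation: Cl⁺ still has 6 valence electrons; Be⁺ still has 1 valence electron; K⁺ is the bare [Ar] core.
Core electrons are held far more tightly than valence electrons, so K tops the IE_2 order.
Valence configurations: Cl⁺ [Ne]3s²3p⁴, Be⁺ [He]2s¹.
The numbers (kJ/mol): Cl 2298, Be 1757, K 3052.
So the second ionization energies run Be < Cl < K.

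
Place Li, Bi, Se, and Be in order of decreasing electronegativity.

Atoms toward the upper right of the periodic table pull bonding electrons most strongly.
Neither a single period nor a single group — weigh both effects.
Be > Li: Be lies to the right of Li in period 2, so the across-period effect alone puts Be higher.
Bi > Be: period and group pull opposite ways; the across-period shift dominates (2.02 vs 1.57).
Se > Bi: relative to Bi, both the across-period and down-group shifts push Se's electronegativity up.
For reference (Pauling): Li 0.98, Be 1.57, Se 2.55, Bi 2.02.
So from highest to lowest: Se > Bi > Be > Li.

Se, Bi, Be, Li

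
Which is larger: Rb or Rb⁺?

Forming Rb⁺ removes 1 electron from Rb. Fewer electrons for the same nuclear charge means less shielding and a higher Z_eff on the remaining electrons, and for main-group metals the entire outer shell is lost.
A cation is smaller than its parent atom: Rb⁺ < Rb.

Rb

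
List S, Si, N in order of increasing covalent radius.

N is in period 2, group 15; Si is in period 3, group 14; S is in period 3, group 16.
Moving right in a period, electrons are added to the same shell under a stronger nuclear pull, so atoms get smaller; moving down, a new shell is opened and atoms get larger.
Neither a single period nor a single group — weigh both effects.
S > N: the two effects oppose for this pair; the down-group effect wins (103 vs 71 pm).
Si > S: both are in period 3; the period trend gives Si the larger value.
Approximate values (pm): N 71, Si 116, S 103.
So from smallest to largest: N < S < Si.

N, S, Si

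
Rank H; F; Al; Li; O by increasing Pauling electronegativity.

Li, Al, H, O, F

H is in period 1, group 1; Li is in period 2, group 1; O is in period 2, group 16; F is in period 2, group 17; Al is in period 3, group 13.
Electronegativity increases across a period and decreases down a group, tracking effective nuclear charge and atomic size.
Here both period and group differ, so the two effects have to be weighed against each other.
Al > Li: the two effects oppose for this pair; the across-period effect wins (1.61 vs 0.98).
H > Al: period and group pull opposite ways; the down-group shift dominates (2.20 vs 1.61).
O > H: the two effects oppose for this pair; the across-period effect wins (3.44 vs 2.20).
F > O: F lies to the right of O in period 2, so the across-period effect alone puts F higher.
For reference (Pauling): H 2.20, Li 0.98, O 3.44, F 3.98, Al 1.61.
So from lowest to highest: Li < Al < H < O < F.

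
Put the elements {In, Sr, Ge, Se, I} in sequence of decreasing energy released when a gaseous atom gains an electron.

I > Se > Ge > In > Sr

Ge is in period 4, group 14; Se is in period 4, group 16; Sr is in period 5, group 2; In is in period 5, group 13; I is in period 5, group 17.
Adding an electron releases more energy for atoms nearer the top right (short of the noble gases).
Neither a single period nor a single group — weigh both effects.
In > Sr: In lies to the right of Sr in period 5, so the across-period effect alone puts In higher.
Ge > In: relative to In, both the across-period and down-group shifts push Ge's electron affinity up.
Se > Ge: both are in period 4; the period trend gives Se the larger value.
I > Se: period and group pull opposite ways; the across-period shift dominates (295 vs 195 kJ/mol).
Tabulated electron affinity (kJ/mol): Ge 119, Se 195, Sr 5, In 29, I 295.
So from highest to lowest: I > Se > Ge > In > Sr.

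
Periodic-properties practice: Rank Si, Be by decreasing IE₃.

Consider each +2 ion: Si²⁺ still has 2 valence electrons; Be²⁺ is the bare [He] core.
Core electrons are held far more tightly than valence electrons, so Be tops the IE_3 order.
Approximate IE_3 values (kJ/mol): Si 3232, Be 14849.
Putting it together, IE_3: Si < Be.

Be > Si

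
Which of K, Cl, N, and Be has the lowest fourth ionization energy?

Cl

After 3 electrons have been removed, what remains? K³⁺ is already 2 electrons into the core; Cl³⁺ still has 4 valence electrons; N³⁺ still has 2 valence electrons; Be³⁺ is already 1 electron into the core.
Usually core removal costs more than valence removal, but here the competition is close: a tightly held n=2 valence electron can cost more to remove than an n=3 core electron, so the actual values have to decide it.
Valence configurations: Cl³⁺ [Ne]3s²3p², N³⁺ [He]2s².
The numbers (kJ/mol): K 5877, Cl 5159, N 7475, Be 21007.
So the fourth ionization energies run Cl < K < N < Be.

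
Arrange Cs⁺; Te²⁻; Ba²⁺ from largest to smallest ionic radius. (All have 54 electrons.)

All of these have 54 electrons, so size is governed by nuclear charge alone: the more protons, the stronger the pull on the same electron cloud, and the smaller the ion.
Nuclear charges: Ba²⁺ (Z=56), Cs⁺ (Z=55), Te²⁻ (Z=52).
Largest to smallest: Te²⁻ > Cs⁺ > Ba²⁺.

Te²⁻ > Cs⁺ > Ba²⁺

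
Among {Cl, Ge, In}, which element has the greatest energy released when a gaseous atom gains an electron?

Cl

Cl is in period 3, group 17; Ge is in period 4, group 14; In is in period 5, group 13.
EA tends to increase across a period and decrease down a group, though the pattern is less regular than for IE or radius.
Neither a single period nor a single group — weigh both effects.
Ge > In: both effects reinforce here, so Ge is clearly the higher of the two.
Cl > Ge: relative to Ge, both the across-period and down-group shifts push Cl's electron affinity up.
For reference (kJ/mol): Cl 349, Ge 119, In 29.
The greatest energy released when a gaseous atom gains an electron among these belongs to Cl.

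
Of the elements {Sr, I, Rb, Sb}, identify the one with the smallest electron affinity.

Rb is in period 5, group 1; Sr is in period 5, group 2; Sb is in period 5, group 15; I is in period 5, group 17.
EA tends to increase across a period and decrease down a group, though the pattern is less regular than for IE or radius.
All lie in period 5; the across-period trend (electron affinity increases left to right) applies, with the exception below.
Note the exception: Rb has a higher electron affinity than Sr, contrary to the simple trend — adding an electron to Sr (ns²) has to open a new, higher-energy np subshell, which is unfavourable.
For reference (kJ/mol): Rb 47, Sr 5, Sb 103, I 295.
The smallest electron affinity among these belongs to Sr.

Sr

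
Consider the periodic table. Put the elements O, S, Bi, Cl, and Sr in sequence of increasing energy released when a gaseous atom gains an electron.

O is in period 2, group 16; S is in period 3, group 16; Cl is in period 3, group 17; Sr is in period 5, group 2; Bi is in period 6, group 15.
EA tends to increase across a period and decrease down a group, though the pattern is less regular than for IE or radius.
Neither a single period nor a single group — weigh both effects.
Bi > Sr: period and group pull opposite ways; the across-period shift dominates (91 vs 5 kJ/mol).
O > Bi: relative to Bi, both the across-period and down-group shifts push O's electron affinity up.
S > O: this pair runs against the simple trend — see the exception note.
Cl > S: both are in period 3; the period trend gives Cl the larger value.
Note the exception: S has a higher electron affinity than O, contrary to the simple trend — the compact 2p subshell of O repels the added electron more than S's larger 3p does.
For reference (kJ/mol): O 141, S 200, Cl 349, Sr 5, Bi 91.
So from lowest to highest: Sr < Bi < O < S < Cl.

Sr < Bi < O < S < Cl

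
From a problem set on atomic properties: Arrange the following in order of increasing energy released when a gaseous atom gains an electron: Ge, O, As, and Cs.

EA tends to increase across a period and decrease down a group, though the pattern is less regular than for IE or radius.
Neither a single period nor a single group — weigh both effects.
As > Cs: both effects reinforce here, so As is clearly the higher of the two.
Ge > As: this pair runs against the simple trend — see the exception note.
O > Ge: relative to Ge, both the across-period and down-group shifts push O's electron affinity up.
Note the exception: Ge has a higher electron affinity than As, contrary to the simple trend — adding an electron to As's half-filled 4p³ is unfavourable, so Ge (4p²) has the more exothermic EA.
Approximate values (kJ/mol): O 141, Ge 119, As 78, Cs 46.
So from lowest to highest: Cs < As < Ge < O.

Cs < As < Ge < O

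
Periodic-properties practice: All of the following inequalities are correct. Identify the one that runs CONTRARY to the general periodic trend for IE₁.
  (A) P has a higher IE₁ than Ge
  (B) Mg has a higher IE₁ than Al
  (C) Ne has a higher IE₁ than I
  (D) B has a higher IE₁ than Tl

(B)

The general trend: IE₁ increases across a period and decreases down a group.
(A) P (period 3, group 15) vs Ge (period 4, group 14): the stated order agrees with the simple trend.
(B) Mg (period 3, group 2) vs Al (period 3, group 13): the stated order contradicts the simple trend.
(C) Ne (period 2, group 18) vs I (period 5, group 17): the stated order agrees with the simple trend.
(D) B (period 2, group 13) vs Tl (period 6, group 13): the stated order agrees with the simple trend.
The exception is (B): Al's single 3p electron is easier to remove than one from Mg's filled 3s².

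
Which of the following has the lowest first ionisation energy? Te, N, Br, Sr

Across a period the outer electron is held more tightly (higher IE₁); down a group it sits in a higher shell, more shielded, and comes off more easily.
Here both period and group differ, so the two effects have to be weighed against each other.
Te > Sr: both are in period 5; the period trend gives Te the larger value.
Br > Te: both effects reinforce here, so Br is clearly the higher of the two.
N > Br: period and group pull opposite ways; the down-group shift dominates (1402 vs 1140 kJ/mol).
Approximate values (kJ/mol): N 1402, Br 1140, Sr 550, Te 869.
The lowest first ionisation energy among these belongs to Sr.

Sr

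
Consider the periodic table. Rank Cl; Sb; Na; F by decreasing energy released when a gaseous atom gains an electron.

Electron affinity generally becomes more exothermic across a period toward the halogens and less exothermic down a group.
These span different periods and groups, so the two trends combine.
Sb > Na: the two effects oppose for this pair; the across-period effect wins (103 vs 53 kJ/mol).
F > Sb: relative to Sb, both the across-period and down-group shifts push F's electron affinity up.
Cl > F: this pair runs against the simple trend — see the exception note.
Note the exception: Cl has a higher electron affinity than F, contrary to the simple trend — F's small 2p subshell makes the incoming electron feel strong e⁻–e⁻ repulsion, so Cl actually releases more energy on gaining an electron.
For reference (kJ/mol): F 328, Na 53, Cl 349, Sb 103.
So from highest to lowest: Cl > F > Sb > Na.

Cl, F, Sb, Na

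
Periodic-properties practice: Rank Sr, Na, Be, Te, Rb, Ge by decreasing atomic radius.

Rb > Sr > Na > Te > Ge > Be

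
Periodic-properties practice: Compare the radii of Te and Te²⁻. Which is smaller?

Te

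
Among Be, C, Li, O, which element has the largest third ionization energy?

IE_3 is the cost of taking one more electron from the +2 cation: Be²⁺ is the bare [He] core; C²⁺ still has 2 valence electrons; Li²⁺ is already 1 electron into the core; O²⁺ still has 4 valence electrons.
Pulling an electron out of a noble-gas core costs far more than removing a remaining valence electron, so Li and Be sit at the high end of IE_3.
Valence configurations: C²⁺ [He]2s², O²⁺ [He]2s²2p².
Approximate IE_3 values (kJ/mol): Be 14849, C 4620, Li 11815, O 5300.
Putting it together, IE_3: C < O < Li < Be.

Be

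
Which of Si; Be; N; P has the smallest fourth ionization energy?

Consider each +3 ion: Si³⁺ still has 1 valence electron; Be³⁺ is already 1 electron into the core; N³⁺ still has 2 valence electrons; P³⁺ still has 2 valence electrons.
Pulling an electron out of a noble-gas core costs far more than removing a remaining valence electron, so Be sits at the high end of IE_4.
Valence configurations: Si³⁺ [Ne]3s¹, N³⁺ [He]2s², P³⁺ [Ne]3s².
Approximate IE_4 values (kJ/mol): Si 4356, Be 21007, N 7475, P 4964.
Overall IE_4 order: Si < P < N < Be.

Si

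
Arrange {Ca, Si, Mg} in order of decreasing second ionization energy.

Consider each +1 ion: Ca⁺ still has 1 valence electron; Si⁺ still has 3 valence electrons; Mg⁺ still has 1 valence electron.
All are still removing valence electrons, so compare the +1 ions as you would atoms: IE_2 generally rises across a period (higher Z_eff) and falls down a group (larger shell), subject to the usual subshell exceptions.
Valence configurations: Ca⁺ [Ar]4s¹, Si⁺ [Ne]3s²3p¹, Mg⁺ [Ne]3s¹.
Approximate IE_2 values (kJ/mol): Ca 1145, Si 1577, Mg 1451.
Overall IE_2 order: Ca < Mg < Si.

Si > Mg > Ca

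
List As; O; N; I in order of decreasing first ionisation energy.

N, O, I, As

N is in period 2, group 15; O is in period 2, group 16; As is in period 4, group 15; I is in period 5, group 17.
IE₁ increases left→right with effective nuclear charge and decreases top→bottom as the valence shell moves farther out.
Here both period and group differ, so the two effects have to be weighed against each other.
I > As: the two effects oppose for this pair; the across-period effect wins (1008 vs 947 kJ/mol).
O > I: period and group pull opposite ways; the down-group shift dominates (1314 vs 1008 kJ/mol).
N > O: this pair runs against the simple trend — see the exception note.
Note the exception: N has a higher first ionization energy than O, contrary to the simple trend — pairing an electron in O's 2p⁴ costs repulsion energy, so O ionizes more easily than half-filled N (2p³).
Tabulated first ionization energy (kJ/mol): N 1402, O 1314, As 947, I 1008.
So from highest to lowest: N > O > I > As.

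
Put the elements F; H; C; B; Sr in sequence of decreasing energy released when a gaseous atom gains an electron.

F, C, H, B, Sr

H is in period 1, group 1; B is in period 2, group 13; C is in period 2, group 14; F is in period 2, group 17; Sr is in period 5, group 2.
Electron affinity generally becomes more exothermic across a period toward the halogens and less exothermic down a group.
These span different periods and groups, so the two trends combine.
B > Sr: both effects reinforce here, so B is clearly the higher of the two.
H > B: period and group pull opposite ways; the down-group shift dominates (73 vs 27 kJ/mol).
C > H: period and group pull opposite ways; the across-period shift dominates (122 vs 73 kJ/mol).
F > C: both are in period 2; the period trend gives F the larger value.
Tabulated electron affinity (kJ/mol): H 73, B 27, C 122, F 328, Sr 5.
So from highest to lowest: F > C > H > B > Sr.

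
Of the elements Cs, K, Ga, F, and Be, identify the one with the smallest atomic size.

Be is in period 2, group 2; F is in period 2, group 17; K is in period 4, group 1; Ga is in period 4, group 13; Cs is in period 6, group 1.
Atomic radius shrinks across a period as nuclear charge pulls the same shell inward, and grows down a group as new shells are added.
These span different periods and groups, so the two trends combine.
Be > F: both are in period 2; the period trend gives Be the larger value.
Ga > Be: period and group pull opposite ways; the down-group shift dominates (124 vs 102 pm).
K > Ga: both are in period 4; the period trend gives K the larger value.
Cs > K: they share group 1; the group trend gives Cs the larger value.
Approximate values (pm): Be 102, F 64, K 196, Ga 124, Cs 232.
The smallest atomic size among these belongs to F.

F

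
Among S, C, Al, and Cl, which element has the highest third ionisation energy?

IE_3 is the cost of taking one more electron from the +2 cation: S²⁺ still has 4 valence electrons; C²⁺ still has 2 valence electrons; Al²⁺ still has 1 valence electron; Cl²⁺ still has 5 valence electrons.
All are still removing valence electrons, so compare the +2 ions as you would atoms: IE_3 generally rises across a period (higher Z_eff) and falls down a group (larger shell), subject to the usual subshell exceptions.
Valence configurations: S²⁺ [Ne]3s²3p², C²⁺ [He]2s², Al²⁺ [Ne]3s¹, Cl²⁺ [Ne]3s²3p³.
Approximate IE_3 values (kJ/mol): S 3357, C 4620, Al 2745, Cl 3822.
So the third ionization energies run Al < S < Cl < C.

C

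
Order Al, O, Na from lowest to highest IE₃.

Consider each +2 ion: Al²⁺ still has 1 valence electron; O²⁺ still has 4 valence electrons; Na²⁺ is already 1 electron into the core.
Core electrons are held far more tightly than valence electrons, so Na tops the IE_3 order.
Valence configurations: Al²⁺ [Ne]3s¹, O²⁺ [He]2s²2p².
Tabulated IE_3 (kJ/mol): Al 2745, O 5300, Na 6910.
Overall IE_3 order: Al < O < Na.

Al < O < Na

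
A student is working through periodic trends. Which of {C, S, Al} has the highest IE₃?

C

After 2 electrons have been removed, what remains? C²⁺ still has 2 valence electrons; S²⁺ still has 4 valence electrons; Al²⁺ still has 1 valence electron.
All are still removing valence electrons, so compare the +2 ions as you would atoms: IE_3 generally rises across a period (higher Z_eff) and falls down a group (larger shell), subject to the usual subshell exceptions.
Valence configurations: C²⁺ [He]2s², S²⁺ [Ne]3s²3p², Al²⁺ [Ne]3s¹.
Approximate IE_3 values (kJ/mol): C 4620, S 3357, Al 2745.
Overall IE_3 order: Al < S < C.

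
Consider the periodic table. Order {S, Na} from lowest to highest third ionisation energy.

The third ionization energy removes an electron from the +2 ion. For each element: S²⁺ still has 4 valence electrons; Na²⁺ is already 1 electron into the core.
Core electrons are held far more tightly than valence electrons, so Na tops the IE_3 order.
Approximate IE_3 values (kJ/mol): S 3357, Na 6910.
Putting it together, IE_3: S < Na.

S, Na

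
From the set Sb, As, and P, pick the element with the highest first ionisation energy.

P is in period 3, group 15; As is in period 4, group 15; Sb is in period 5, group 15.
IE₁ increases left→right with effective nuclear charge and decreases top→bottom as the valence shell moves farther out.
All are in group 15, so first ionization energy increases up the group.
The highest first ionisation energy among these belongs to P.

P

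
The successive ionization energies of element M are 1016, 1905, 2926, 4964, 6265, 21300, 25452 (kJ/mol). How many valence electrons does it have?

5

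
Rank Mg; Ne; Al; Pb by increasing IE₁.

Al < Pb < Mg < Ne

Removing the outermost electron gets harder across a period and easier down a group.
Neither a single period nor a single group — weigh both effects.
Pb > Al: period and group pull opposite ways; the across-period shift dominates (716 vs 578 kJ/mol).
Mg > Pb: the two effects oppose for this pair; the down-group effect wins (738 vs 716 kJ/mol).
Ne > Mg: relative to Mg, both the across-period and down-group shifts push Ne's first ionization energy up.
Note the exception: Mg has a higher first ionization energy than Al, contrary to the simple trend — Al's single 3p electron is easier to remove than one from Mg's filled 3s².
Approximate values (kJ/mol): Ne 2081, Mg 738, Al 578, Pb 716.
So from lowest to highest: Al < Pb < Mg < Ne.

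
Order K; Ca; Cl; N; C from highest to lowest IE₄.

N > Ca > C > K > Cl

After 3 electrons have been removed, what remains? K³⁺ is already 2 electrons into the core; Ca³⁺ is already 1 electron into the core; Cl³⁺ still has 4 valence electrons; N³⁺ still has 2 valence electrons; C³⁺ still has 1 valence electron.
Usually core removal costs more than valence removal, but here the competition is close: a tightly held n=2 valence electron can cost more to remove than an n=3 core electron, so the actual values have to decide it.
Valence configurations: Cl³⁺ [Ne]3s²3p², N³⁺ [He]2s², C³⁺ [He]2s¹.
Tabulated IE_4 (kJ/mol): K 5877, Ca 6491, Cl 5159, N 7475, C 6223.
So the fourth ionization energies run Cl < K < C < Ca < N.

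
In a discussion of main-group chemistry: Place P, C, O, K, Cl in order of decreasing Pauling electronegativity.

O, Cl, C, P, K

C is in period 2, group 14; O is in period 2, group 16; P is in period 3, group 15; Cl is in period 3, group 17; K is in period 4, group 1.
Smaller atoms with higher effective nuclear charge are more electronegative.
Neither a single period nor a single group — weigh both effects.
P > K: relative to K, both the across-period and down-group shifts push P's electronegativity up.
C > P: the two effects oppose for this pair; the down-group effect wins (2.55 vs 2.19).
Cl > C: the two effects oppose for this pair; the across-period effect wins (3.16 vs 2.55).
O > Cl: the two effects oppose for this pair; the down-group effect wins (3.44 vs 3.16).
Tabulated electronegativity (Pauling): C 2.55, O 3.44, P 2.19, Cl 3.16, K 0.82.
So from highest to lowest: O > Cl > C > P > K.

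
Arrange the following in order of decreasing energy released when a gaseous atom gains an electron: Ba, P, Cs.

P is in period 3, group 15; Cs is in period 6, group 1; Ba is in period 6, group 2.
Electron affinity generally becomes more exothermic across a period toward the halogens and less exothermic down a group.
These span different periods and groups, so the two trends combine.
Cs > Ba: this pair runs against the simple trend — see the exception note.
P > Cs: both effects reinforce here, so P is clearly the higher of the two.
Note the exception: Cs has a higher electron affinity than Ba, contrary to the simple trend — adding an electron to Ba (ns²) has to open a new, higher-energy np subshell, which is unfavourable.
Approximate values (kJ/mol): P 72, Cs 46, Ba 14.
So from highest to lowest: P > Cs > Ba.

P, Cs, Ba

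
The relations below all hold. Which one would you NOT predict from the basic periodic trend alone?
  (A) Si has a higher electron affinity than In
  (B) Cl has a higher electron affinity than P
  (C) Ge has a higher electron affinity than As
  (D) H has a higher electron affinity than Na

(C)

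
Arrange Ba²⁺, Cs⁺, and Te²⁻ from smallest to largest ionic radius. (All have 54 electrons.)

Ba²⁺ < Cs⁺ < Te²⁻

All of these have 54 electrons, so size is governed by nuclear charge alone: the more protons, the stronger the pull on the same electron cloud, and the smaller the ion.
Nuclear charges: Ba²⁺ (Z=56), Cs⁺ (Z=55), Te²⁻ (Z=52).
Smallest to largest: Ba²⁺ < Cs⁺ < Te²⁻.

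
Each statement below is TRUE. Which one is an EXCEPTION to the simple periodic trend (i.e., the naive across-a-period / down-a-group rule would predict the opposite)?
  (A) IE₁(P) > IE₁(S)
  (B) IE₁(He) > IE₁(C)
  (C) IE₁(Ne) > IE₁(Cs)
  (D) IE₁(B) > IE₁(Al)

(A)

The general trend: IE₁ increases across a period and decreases down a group.
(A) P (period 3, group 15) vs S (period 3, group 16): the stated order contradicts the simple trend.
(B) He (period 1, group 18) vs C (period 2, group 14): the stated order agrees with the simple trend.
(C) Ne (period 2, group 18) vs Cs (period 6, group 1): the stated order agrees with the simple trend.
(D) B (period 2, group 13) vs Al (period 3, group 13): the stated order agrees with the simple trend.
The exception is (A): S (3p⁴) ionizes more easily than half-filled P (3p³) because the paired 3p electron in S is pushed out by e⁻–e⁻ repulsion.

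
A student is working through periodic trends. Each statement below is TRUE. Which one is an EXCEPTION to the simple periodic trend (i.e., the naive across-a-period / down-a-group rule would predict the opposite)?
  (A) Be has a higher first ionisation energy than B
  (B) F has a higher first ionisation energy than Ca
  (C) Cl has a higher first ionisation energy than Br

The general trend: first ionisation energy increases across a period and decreases down a group.
(A) Be (period 2, group 2) vs B (period 2, group 13): the stated order contradicts the simple trend.
(B) F (period 2, group 17) vs Ca (period 4, group 2): the stated order agrees with the simple trend.
(C) Cl (period 3, group 17) vs Br (period 4, group 17): the stated order agrees with the simple trend.
The exception is (A): removing B's lone 2p electron is easier than breaking Be's filled 2s².

(A)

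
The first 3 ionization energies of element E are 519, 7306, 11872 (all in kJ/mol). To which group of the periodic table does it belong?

Group 1

Look for the largest jump between consecutive ionization energies: IE2/IE1 ≈ 14.1, far larger than any earlier ratio.
That jump marks the point where a core electron is being removed. So the atom has 1 valence electron.
A main-group element with 1 valence electron is in group 1.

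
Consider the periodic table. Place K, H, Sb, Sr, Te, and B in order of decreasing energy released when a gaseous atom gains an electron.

Te > Sb > H > K > B > Sr

H is in period 1, group 1; B is in period 2, group 13; K is in period 4, group 1; Sr is in period 5, group 2; Sb is in period 5, group 15; Te is in period 5, group 16.
Electron affinity generally becomes more exothermic across a period toward the halogens and less exothermic down a group.
Here both period and group differ, so the two effects have to be weighed against each other.
B > Sr: both effects reinforce here, so B is clearly the higher of the two.
K > B: this pair runs against the simple trend — see the exception note.
H > K: they share group 1; the group trend gives H the larger value.
Sb > H: period and group pull opposite ways; the across-period shift dominates (103 vs 73 kJ/mol).
Te > Sb: Te lies to the right of Sb in period 5, so the across-period effect alone puts Te higher.
Note the exception: K has a higher electron affinity than B, contrary to the simple trend — B's ns²np¹ configuration gives only a small electron affinity — the sparsely filled np subshell binds an added electron weakly.
For reference (kJ/mol): H 73, B 27, K 48, Sr 5, Sb 103, Te 190.
So from highest to lowest: Te > Sb > H > K > B > Sr.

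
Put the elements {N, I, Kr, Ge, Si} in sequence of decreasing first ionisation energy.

N, Kr, I, Si, Ge

IE₁ increases left→right with effective nuclear charge and decreases top→bottom as the valence shell moves farther out.
These span different periods and groups, so the two trends combine.
Si > Ge: they share group 14; the group trend gives Si the larger value.
I > Si: period and group pull opposite ways; the across-period shift dominates (1008 vs 786 kJ/mol).
Kr > I: relative to I, both the across-period and down-group shifts push Kr's first ionization energy up.
N > Kr: period and group pull opposite ways; the down-group shift dominates (1402 vs 1351 kJ/mol).
Tabulated first ionization energy (kJ/mol): N 1402, Si 786, Ge 762, Kr 1351, I 1008.
So from highest to lowest: N > Kr > I > Si > Ge.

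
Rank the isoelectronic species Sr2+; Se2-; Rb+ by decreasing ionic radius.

Se2-, Rb+, Sr2+

All of these have 36 electrons, so size is governed by nuclear charge alone: the more protons, the stronger the pull on the same electron cloud, and the smaller the ion.
Nuclear charges: Sr2+ (Z=38), Rb+ (Z=37), Se2- (Z=34).
Largest to smallest: Se2- > Rb+ > Sr2+.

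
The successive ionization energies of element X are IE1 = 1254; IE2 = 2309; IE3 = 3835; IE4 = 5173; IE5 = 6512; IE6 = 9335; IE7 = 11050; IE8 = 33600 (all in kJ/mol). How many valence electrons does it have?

Look for the largest jump between consecutive ionization energies: IE8/IE7 ≈ 3.0, far larger than any earlier ratio.
That jump marks the point where a core electron is being removed. So the atom has 7 valence electrons.

7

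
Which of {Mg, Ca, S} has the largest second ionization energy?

Consider each +1 ion: Mg⁺ still has 1 valence electron; Ca⁺ still has 1 valence electron; S⁺ still has 5 valence electrons.
All are still removing valence electrons, so compare the +1 ions as you would atoms: IE_2 generally rises across a period (higher Z_eff) and falls down a group (larger shell), subject to the usual subshell exceptions.
Valence configurations: Mg⁺ [Ne]3s¹, Ca⁺ [Ar]4s¹, S⁺ [Ne]3s²3p³.
Tabulated IE_2 (kJ/mol): Mg 1451, Ca 1145, S 2252.
Putting it together, IE_2: Ca < Mg < S.

S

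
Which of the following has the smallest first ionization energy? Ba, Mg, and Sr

Mg is in period 3, group 2; Sr is in period 5, group 2; Ba is in period 6, group 2.
First ionization energy rises across a period (greater Z_eff holds electrons more tightly) and falls down a group (valence electrons are farther from the nucleus).
All are in group 2, so first ionization energy increases up the group.
The smallest first ionization energy among these belongs to Ba.

Ba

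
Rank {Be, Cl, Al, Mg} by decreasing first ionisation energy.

Cl > Be > Mg > Al

Be is in period 2, group 2; Mg is in period 3, group 2; Al is in period 3, group 13; Cl is in period 3, group 17.
First ionization energy rises across a period (greater Z_eff holds electrons more tightly) and falls down a group (valence electrons are farther from the nucleus).
Neither a single period nor a single group — weigh both effects.
Mg > Al: this pair runs against the simple trend — see the exception note.
Be > Mg: they share group 2; the group trend gives Be the larger value.
Cl > Be: the two effects oppose for this pair; the across-period effect wins (1251 vs 900 kJ/mol).
Note the exception: Mg has a higher first ionization energy than Al, contrary to the simple trend — Al's single 3p electron is easier to remove than one from Mg's filled 3s².
For reference (kJ/mol): Be 900, Mg 738, Al 578, Cl 1251.
So from highest to lowest: Cl > Be > Mg > Al.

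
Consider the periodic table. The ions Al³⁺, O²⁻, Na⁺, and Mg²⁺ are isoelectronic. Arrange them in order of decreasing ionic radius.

O²⁻ > Na⁺ > Mg²⁺ > Al³⁺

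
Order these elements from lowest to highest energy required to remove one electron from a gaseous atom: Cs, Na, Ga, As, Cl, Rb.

Cs < Rb < Na < Ga < As < Cl

Na is in period 3, group 1; Cl is in period 3, group 17; Ga is in period 4, group 13; As is in period 4, group 15; Rb is in period 5, group 1; Cs is in period 6, group 1.
First ionization energy rises across a period (greater Z_eff holds electrons more tightly) and falls down a group (valence electrons are farther from the nucleus).
Neither a single period nor a single group — weigh both effects.
Rb > Cs: Rb sits above Cs in group 1, so the down-group effect alone puts Rb higher.
Na > Rb: Na sits above Rb in group 1, so the down-group effect alone puts Na higher.
Ga > Na: period and group pull opposite ways; the across-period shift dominates (579 vs 496 kJ/mol).
As > Ga: As lies to the right of Ga in period 4, so the across-period effect alone puts As higher.
Cl > As: both effects reinforce here, so Cl is clearly the higher of the two.
Approximate values (kJ/mol): Na 496, Cl 1251, Ga 579, As 947, Rb 403, Cs 376.
So from lowest to highest: Cs < Rb < Na < Ga < As < Cl.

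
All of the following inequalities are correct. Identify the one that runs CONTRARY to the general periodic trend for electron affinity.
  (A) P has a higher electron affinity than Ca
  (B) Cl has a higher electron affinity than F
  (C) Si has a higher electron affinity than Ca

(B)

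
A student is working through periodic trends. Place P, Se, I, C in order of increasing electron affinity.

C is in period 2, group 14; P is in period 3, group 15; Se is in period 4, group 16; I is in period 5, group 17.
Adding an electron releases more energy for atoms nearer the top right (short of the noble gases).
These sit on a diagonal, where the across-period and down-group effects partly cancel.
C > P: the two effects oppose for this pair; the down-group effect wins (122 vs 72 kJ/mol).
Se > C: the two effects oppose for this pair; the across-period effect wins (195 vs 122 kJ/mol).
I > Se: the two effects oppose for this pair; the across-period effect wins (295 vs 195 kJ/mol).
Tabulated electron affinity (kJ/mol): C 122, P 72, Se 195, I 295.
So from lowest to highest: P < C < Se < I.

P < C < Se < I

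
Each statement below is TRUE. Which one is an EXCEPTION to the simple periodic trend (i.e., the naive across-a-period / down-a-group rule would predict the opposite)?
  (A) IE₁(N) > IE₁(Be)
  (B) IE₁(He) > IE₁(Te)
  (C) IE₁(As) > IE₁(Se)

The general trend: first ionisation energy increases across a period and decreases down a group.
(A) N (period 2, group 15) vs Be (period 2, group 2): the stated order agrees with the simple trend.
(B) He (period 1, group 18) vs Te (period 5, group 16): the stated order agrees with the simple trend.
(C) As (period 4, group 15) vs Se (period 4, group 16): the stated order contradicts the simple trend.
The exception is (C): Se (4p⁴) ionizes more easily than half-filled As (4p³).

(C)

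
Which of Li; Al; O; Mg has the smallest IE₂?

After 1 electron has been removed, what remains? Li⁺ is the bare [He] core; Al⁺ still has 2 valence electrons; O⁺ still has 5 valence electrons; Mg⁺ still has 1 valence electron.
Core electrons are held far more tightly than valence electrons, so Li tops the IE_2 order.
Valence configurations: Al⁺ [Ne]3s², O⁺ [He]2s²2p³, Mg⁺ [Ne]3s¹.
Approximate IE_2 values (kJ/mol): Li 7298, Al 1817, O 3388, Mg 1451.
Overall IE_2 order: Mg < Al < O < Li.

Mg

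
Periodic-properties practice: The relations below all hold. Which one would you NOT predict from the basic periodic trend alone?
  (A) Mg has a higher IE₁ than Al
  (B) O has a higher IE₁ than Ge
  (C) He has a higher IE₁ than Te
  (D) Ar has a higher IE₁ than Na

(A)

The general trend: IE₁ increases across a period and decreases down a group.
(A) Mg (period 3, group 2) vs Al (period 3, group 13): the stated order contradicts the simple trend.
(B) O (period 2, group 16) vs Ge (period 4, group 14): the stated order agrees with the simple trend.
(C) He (period 1, group 18) vs Te (period 5, group 16): the stated order agrees with the simple trend.
(D) Ar (period 3, group 18) vs Na (period 3, group 1): the stated order agrees with the simple trend.
The exception is (A): Al's single 3p electron is easier to remove than one from Mg's filled 3s².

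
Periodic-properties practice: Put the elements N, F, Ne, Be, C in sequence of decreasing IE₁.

Ne > F > N > C > Be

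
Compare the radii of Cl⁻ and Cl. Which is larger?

Forming Cl⁻ adds 1 electron to Cl. More electron–electron repulsion in the same shell, with unchanged nuclear charge, lets the cloud expand.
An anion is larger than its parent atom: Cl⁻ > Cl.

Cl⁻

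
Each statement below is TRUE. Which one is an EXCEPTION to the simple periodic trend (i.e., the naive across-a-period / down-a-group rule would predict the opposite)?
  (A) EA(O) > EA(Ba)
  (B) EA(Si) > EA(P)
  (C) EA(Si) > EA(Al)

(B)

The general trend: electron affinity increases across a period and decreases down a group.
(A) O (period 2, group 16) vs Ba (period 6, group 2): the stated order agrees with the simple trend.
(B) Si (period 3, group 14) vs P (period 3, group 15): the stated order contradicts the simple trend.
(C) Si (period 3, group 14) vs Al (period 3, group 13): the stated order agrees with the simple trend.
The exception is (B): adding an electron to P's half-filled 3p³ is unfavourable, so Si (3p²) has the more exothermic EA.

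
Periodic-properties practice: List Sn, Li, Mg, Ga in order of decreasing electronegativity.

Sn > Ga > Mg > Li

Li is in period 2, group 1; Mg is in period 3, group 2; Ga is in period 4, group 13; Sn is in period 5, group 14.
Smaller atoms with higher effective nuclear charge are more electronegative.
A diagonal step moves right (one effect) and down (the opposite effect) at once.
Mg > Li: the two effects oppose for this pair; the across-period effect wins (1.31 vs 0.98).
Ga > Mg: period and group pull opposite ways; the across-period shift dominates (1.81 vs 1.31).
Sn > Ga: period and group pull opposite ways; the across-period shift dominates (1.96 vs 1.81).
For reference (Pauling): Li 0.98, Mg 1.31, Ga 1.81, Sn 1.96.
So from highest to lowest: Sn > Ga > Mg > Li.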